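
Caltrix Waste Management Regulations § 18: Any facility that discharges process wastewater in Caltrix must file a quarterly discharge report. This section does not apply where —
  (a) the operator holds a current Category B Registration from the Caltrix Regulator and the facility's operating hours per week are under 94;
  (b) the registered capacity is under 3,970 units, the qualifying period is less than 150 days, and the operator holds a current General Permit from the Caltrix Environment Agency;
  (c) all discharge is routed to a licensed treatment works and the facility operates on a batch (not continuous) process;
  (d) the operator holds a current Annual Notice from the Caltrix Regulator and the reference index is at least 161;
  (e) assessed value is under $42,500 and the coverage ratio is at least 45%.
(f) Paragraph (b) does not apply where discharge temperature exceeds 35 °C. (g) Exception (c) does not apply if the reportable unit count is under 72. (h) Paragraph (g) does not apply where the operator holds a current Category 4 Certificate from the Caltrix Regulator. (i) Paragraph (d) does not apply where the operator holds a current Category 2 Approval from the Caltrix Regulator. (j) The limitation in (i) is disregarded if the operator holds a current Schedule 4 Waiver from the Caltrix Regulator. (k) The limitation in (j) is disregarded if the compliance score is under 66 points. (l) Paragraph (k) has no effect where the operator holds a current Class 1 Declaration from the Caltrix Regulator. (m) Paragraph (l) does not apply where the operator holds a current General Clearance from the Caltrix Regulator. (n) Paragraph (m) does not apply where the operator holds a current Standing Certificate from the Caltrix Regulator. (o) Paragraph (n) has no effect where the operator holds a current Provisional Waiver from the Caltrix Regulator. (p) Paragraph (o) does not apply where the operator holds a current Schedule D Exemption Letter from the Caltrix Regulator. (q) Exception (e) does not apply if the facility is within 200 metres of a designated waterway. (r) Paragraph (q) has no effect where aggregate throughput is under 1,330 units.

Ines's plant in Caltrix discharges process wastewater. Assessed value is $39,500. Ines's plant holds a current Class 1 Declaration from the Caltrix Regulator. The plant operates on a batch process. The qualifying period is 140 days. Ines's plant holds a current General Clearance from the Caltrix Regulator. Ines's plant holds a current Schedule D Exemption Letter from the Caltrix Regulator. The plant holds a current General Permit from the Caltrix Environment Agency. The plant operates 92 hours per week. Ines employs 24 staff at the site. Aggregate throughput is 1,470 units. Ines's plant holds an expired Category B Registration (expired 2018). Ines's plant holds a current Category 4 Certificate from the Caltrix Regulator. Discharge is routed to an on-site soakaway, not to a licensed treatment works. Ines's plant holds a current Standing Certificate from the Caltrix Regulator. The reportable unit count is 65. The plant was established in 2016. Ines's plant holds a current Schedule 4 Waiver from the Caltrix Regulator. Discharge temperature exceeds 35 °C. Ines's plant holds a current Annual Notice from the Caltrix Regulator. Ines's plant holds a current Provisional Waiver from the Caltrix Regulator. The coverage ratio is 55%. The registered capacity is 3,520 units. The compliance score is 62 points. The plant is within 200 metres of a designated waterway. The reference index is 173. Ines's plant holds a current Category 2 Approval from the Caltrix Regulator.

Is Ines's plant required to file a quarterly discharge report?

Exception (a) requires that the operator holds a current Category B Registration from the Caltrix Regulator; but the Category B Registration is not current, so (a) is unavailable.
Exception (b)'s conditions are all satisfied: the registered capacity is 3,520 units, under the 3,970 units limit; the qualifying period is 140 days, less than the 150 days limit; a current General Permit is held. But: (f) operates against (b): discharge temperature exceeds 35 °C. So (b) is unavailable.
Exception (c) requires that all discharge is routed to a licensed treatment works; but discharge is not routed to a licensed treatment works, so (c) is unavailable.
Exception (d)'s conditions are all satisfied: a current Annual Notice is held; the reference index is 173, meeting the 161 threshold. Under paragraphs (i)–(p): (i) operates (a current Category 2 Approval is held), but is displaced by (j): (j) is triggered — a current Schedule 4 Waiver is held. (k) would limit (j) — the compliance score is 62 points, under the 66 points limit — but (l) sets (k) aside: (l) applies — a current Class 1 Declaration is held. (m) would limit (l) — a current General Clearance is held — but (n) sets (m) aside: (n) applies — a current Standing Certificate is held. (o) would limit (n) — a current Provisional Waiver is held — but (p) sets (o) aside: (p) is engaged — a current Schedule D Exemption Letter is held. Exception (d) stands.
Exception (e): assessed value is $39,500, under the $42,500 limit; the coverage ratio is 55%, meeting the 45% threshold — every condition holds. But applying paragraphs (q)–(r): (q) operates against (e): the plant is within 200 m of a designated waterway. (r) is inapplicable (aggregate throughput is 1,470 units, not under 1,330 units), so (q) stands. So (e) is unavailable.

No — exception (d) applies; Ines's plant is not required to file a quarterly discharge report.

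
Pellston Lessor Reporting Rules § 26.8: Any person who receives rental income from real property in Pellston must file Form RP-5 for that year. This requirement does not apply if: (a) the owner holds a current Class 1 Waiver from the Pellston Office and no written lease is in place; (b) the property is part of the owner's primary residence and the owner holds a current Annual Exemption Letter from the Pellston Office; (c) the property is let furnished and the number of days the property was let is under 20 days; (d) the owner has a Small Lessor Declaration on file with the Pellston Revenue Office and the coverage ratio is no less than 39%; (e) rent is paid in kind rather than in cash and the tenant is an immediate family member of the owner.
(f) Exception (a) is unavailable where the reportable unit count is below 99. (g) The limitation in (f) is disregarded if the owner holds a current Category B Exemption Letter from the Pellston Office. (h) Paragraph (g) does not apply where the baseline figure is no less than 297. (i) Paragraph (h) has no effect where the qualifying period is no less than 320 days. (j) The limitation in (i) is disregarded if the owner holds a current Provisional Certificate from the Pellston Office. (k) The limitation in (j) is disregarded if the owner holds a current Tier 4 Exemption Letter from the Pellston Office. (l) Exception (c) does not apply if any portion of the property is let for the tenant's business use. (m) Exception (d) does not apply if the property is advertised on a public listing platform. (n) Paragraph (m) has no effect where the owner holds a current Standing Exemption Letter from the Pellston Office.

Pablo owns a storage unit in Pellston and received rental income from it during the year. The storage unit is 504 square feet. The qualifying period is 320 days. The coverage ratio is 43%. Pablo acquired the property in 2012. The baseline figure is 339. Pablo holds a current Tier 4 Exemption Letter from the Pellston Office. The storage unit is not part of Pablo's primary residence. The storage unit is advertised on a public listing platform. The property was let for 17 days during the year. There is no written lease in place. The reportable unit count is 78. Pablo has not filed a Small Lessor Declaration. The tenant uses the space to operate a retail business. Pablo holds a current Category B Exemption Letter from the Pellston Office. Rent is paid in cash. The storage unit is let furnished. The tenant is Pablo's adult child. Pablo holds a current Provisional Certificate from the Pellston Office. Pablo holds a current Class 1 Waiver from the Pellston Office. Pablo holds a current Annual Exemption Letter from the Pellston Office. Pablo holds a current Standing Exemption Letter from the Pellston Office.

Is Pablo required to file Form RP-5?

Exception (a)'s conditions are all satisfied: a current Class 1 Waiver is held; there is no written lease. As to paragraphs (f)–(k): (f) would limit (a) — the reportable unit count is 78, below the 99 limit — but (g) sets (f) aside: (g) operates against (f): a current Category B Exemption Letter is held. (h) is engaged (the baseline figure is 339, meeting the 297 threshold), but is displaced by (i): (i) operates against (h): the qualifying period is 320 days, meeting the 320 days threshold. (j) would limit (i) — a current Provisional Certificate is held — but (k) sets (j) aside: (k) operates — a current Tier 4 Exemption Letter is held. (a) remains available.
Exception (b) does not apply: the storage unit is not part of the primary residence.
Exception (c): the property is let furnished; the number of days the property was let is 17 days, under the 20 days limit — every condition holds. But: (l) operates — the space is let for business use. (c) is therefore removed.
Exception (d) does not apply: no Small Lessor Declaration is on file.
Exception (e) requires that rent is paid in kind rather than in cash; but rent is paid in cash, so (e) is unavailable.

No — exception (a) applies; Pablo is not required to file Form RP-5.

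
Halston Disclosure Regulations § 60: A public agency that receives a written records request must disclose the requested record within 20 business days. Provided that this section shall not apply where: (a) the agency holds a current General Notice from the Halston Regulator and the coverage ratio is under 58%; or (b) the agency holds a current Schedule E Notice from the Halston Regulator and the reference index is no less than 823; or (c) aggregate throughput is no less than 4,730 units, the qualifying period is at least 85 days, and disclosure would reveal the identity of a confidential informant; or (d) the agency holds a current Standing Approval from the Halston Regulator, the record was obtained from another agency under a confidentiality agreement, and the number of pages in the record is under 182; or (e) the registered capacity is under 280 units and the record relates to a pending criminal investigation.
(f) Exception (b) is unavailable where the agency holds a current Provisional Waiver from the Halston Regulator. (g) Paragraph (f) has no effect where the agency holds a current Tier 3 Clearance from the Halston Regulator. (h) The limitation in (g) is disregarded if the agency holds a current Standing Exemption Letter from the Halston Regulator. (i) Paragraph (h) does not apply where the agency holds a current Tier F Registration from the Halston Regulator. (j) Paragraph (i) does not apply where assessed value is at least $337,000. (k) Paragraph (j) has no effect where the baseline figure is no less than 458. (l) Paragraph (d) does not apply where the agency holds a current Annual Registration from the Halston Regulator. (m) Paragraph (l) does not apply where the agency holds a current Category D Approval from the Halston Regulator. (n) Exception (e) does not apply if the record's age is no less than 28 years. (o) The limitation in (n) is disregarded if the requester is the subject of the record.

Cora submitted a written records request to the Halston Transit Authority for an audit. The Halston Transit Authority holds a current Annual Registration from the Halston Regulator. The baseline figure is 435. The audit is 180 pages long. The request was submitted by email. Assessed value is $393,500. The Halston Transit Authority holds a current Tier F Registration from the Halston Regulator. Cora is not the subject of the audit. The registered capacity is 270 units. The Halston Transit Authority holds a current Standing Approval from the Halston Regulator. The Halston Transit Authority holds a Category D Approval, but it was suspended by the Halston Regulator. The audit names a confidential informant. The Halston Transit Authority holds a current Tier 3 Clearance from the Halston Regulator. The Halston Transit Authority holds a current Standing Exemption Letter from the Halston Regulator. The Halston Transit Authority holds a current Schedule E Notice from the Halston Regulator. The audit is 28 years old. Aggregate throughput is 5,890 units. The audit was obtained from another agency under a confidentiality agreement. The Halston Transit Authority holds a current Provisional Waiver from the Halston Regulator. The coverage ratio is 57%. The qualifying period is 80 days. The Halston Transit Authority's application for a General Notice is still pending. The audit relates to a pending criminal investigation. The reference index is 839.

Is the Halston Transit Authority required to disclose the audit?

Exception (a) does not apply: there is no General Notice in force.
Exception (b)'s conditions are all satisfied: a current Schedule E Notice is held; the reference index is 839, meeting the 823 threshold. Turning to paragraphs (f)–(k): (f) applies — a current Provisional Waiver is held. (g) operates (a current Tier 3 Clearance is held), but is itself disapplied by (h): (h) operates against (g): a current Standing Exemption Letter is held. (i) is triggered (a current Tier F Registration is held), but is displaced by (j): (j) operates against (i): assessed value is $393,500, meeting the $337,000 threshold. (k) is not engaged (the baseline figure is 435, short of 458), so (j) stands. Exception (b) does not apply.
Exception (c) requires that the qualifying period is at least 85 days; but the qualifying period is 80 days, short of 85 days, so (c) is unavailable.
Exception (d) is satisfied on its face — a current Standing Approval is held; the audit was obtained under a confidentiality agreement; the number of pages in the record is 180, under the 182 limit. But applying paragraphs (l)–(m): (l) operates — a current Annual Registration is held. (m) does not operate here (there is no Category D Approval in force), so (l) stands. (d) is therefore removed.
Exception (e) is satisfied on its face — the registered capacity is 270 units, under the 280 units limit; the audit relates to a pending investigation. But: (n) operates against (e): the record's age is 28 years, meeting the 28 years threshold. (o), which would lift (n), is inapplicable — Cora is not the subject of the audit. So (e) is unavailable.
No exception applies. The general rule governs.

Yes — the Halston Transit Authority must disclose the audit.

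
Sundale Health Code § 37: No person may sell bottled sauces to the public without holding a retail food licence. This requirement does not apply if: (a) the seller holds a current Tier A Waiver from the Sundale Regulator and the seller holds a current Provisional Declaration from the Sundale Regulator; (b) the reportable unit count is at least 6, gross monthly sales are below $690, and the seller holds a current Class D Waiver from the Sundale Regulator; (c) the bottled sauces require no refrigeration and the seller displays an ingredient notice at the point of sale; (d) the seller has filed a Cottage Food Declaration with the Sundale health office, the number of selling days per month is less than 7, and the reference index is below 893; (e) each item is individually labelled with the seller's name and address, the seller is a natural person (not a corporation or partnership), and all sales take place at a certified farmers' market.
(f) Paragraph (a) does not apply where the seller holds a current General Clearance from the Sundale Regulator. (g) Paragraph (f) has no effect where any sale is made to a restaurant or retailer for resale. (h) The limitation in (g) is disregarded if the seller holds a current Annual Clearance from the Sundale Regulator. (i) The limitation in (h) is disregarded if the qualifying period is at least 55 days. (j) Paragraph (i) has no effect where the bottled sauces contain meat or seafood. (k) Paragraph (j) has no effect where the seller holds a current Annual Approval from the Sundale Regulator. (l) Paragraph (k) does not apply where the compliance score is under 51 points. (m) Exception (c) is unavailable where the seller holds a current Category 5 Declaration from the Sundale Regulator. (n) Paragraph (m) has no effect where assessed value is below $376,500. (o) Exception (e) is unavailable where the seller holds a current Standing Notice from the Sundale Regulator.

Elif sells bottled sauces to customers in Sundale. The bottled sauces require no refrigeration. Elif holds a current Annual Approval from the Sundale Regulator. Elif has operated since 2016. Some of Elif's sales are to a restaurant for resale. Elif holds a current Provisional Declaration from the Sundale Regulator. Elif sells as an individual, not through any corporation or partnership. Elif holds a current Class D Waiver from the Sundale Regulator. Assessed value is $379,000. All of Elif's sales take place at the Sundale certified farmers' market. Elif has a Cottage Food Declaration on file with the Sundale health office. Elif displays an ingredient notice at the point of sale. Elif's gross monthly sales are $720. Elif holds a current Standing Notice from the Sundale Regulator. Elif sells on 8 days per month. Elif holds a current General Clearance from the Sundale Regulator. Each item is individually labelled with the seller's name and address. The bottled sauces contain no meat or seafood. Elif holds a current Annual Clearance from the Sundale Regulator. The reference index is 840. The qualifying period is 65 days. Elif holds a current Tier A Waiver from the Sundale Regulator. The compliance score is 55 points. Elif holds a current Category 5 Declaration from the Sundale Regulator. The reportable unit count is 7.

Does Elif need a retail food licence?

Exception (a)'s conditions are all satisfied: a current Tier A Waiver is held; a current Provisional Declaration is held. Considering the limiting provisions: (f) is triggered (a current General Clearance is held), but is set aside by (g): (g) operates — some sales are to a restaurant for resale. (h) applies (a current Annual Clearance is held), but yields to (i): (i) is triggered — the qualifying period is 65 days, meeting the 55 days threshold. (j) does not operate here (the bottled sauces contain no meat or seafood), so (i) stands. (a) remains available.
Exception (b) does not apply: gross monthly sales are $720, not below $690.
Exception (c) is satisfied on its face — the bottled sauces are shelf-stable; an ingredient notice is displayed. However, paragraphs (m)–(n) must be considered: (m) is triggered — a current Category 5 Declaration is held. (n), which would lift (m), is not triggered — assessed value is $379,000, not below $376,500. (c) is therefore removed.
Exception (d) fails — the number of selling days per month is 8, not less than 7.
Exception (e) is satisfied on its face — items are individually labelled; the seller is a natural person; all sales are at a certified farmers' market. However, paragraph (o) must be considered: (o) applies — a current Standing Notice is held. So (e) is unavailable.

No — exception (a) applies; Elif is not required to hold a retail food licence.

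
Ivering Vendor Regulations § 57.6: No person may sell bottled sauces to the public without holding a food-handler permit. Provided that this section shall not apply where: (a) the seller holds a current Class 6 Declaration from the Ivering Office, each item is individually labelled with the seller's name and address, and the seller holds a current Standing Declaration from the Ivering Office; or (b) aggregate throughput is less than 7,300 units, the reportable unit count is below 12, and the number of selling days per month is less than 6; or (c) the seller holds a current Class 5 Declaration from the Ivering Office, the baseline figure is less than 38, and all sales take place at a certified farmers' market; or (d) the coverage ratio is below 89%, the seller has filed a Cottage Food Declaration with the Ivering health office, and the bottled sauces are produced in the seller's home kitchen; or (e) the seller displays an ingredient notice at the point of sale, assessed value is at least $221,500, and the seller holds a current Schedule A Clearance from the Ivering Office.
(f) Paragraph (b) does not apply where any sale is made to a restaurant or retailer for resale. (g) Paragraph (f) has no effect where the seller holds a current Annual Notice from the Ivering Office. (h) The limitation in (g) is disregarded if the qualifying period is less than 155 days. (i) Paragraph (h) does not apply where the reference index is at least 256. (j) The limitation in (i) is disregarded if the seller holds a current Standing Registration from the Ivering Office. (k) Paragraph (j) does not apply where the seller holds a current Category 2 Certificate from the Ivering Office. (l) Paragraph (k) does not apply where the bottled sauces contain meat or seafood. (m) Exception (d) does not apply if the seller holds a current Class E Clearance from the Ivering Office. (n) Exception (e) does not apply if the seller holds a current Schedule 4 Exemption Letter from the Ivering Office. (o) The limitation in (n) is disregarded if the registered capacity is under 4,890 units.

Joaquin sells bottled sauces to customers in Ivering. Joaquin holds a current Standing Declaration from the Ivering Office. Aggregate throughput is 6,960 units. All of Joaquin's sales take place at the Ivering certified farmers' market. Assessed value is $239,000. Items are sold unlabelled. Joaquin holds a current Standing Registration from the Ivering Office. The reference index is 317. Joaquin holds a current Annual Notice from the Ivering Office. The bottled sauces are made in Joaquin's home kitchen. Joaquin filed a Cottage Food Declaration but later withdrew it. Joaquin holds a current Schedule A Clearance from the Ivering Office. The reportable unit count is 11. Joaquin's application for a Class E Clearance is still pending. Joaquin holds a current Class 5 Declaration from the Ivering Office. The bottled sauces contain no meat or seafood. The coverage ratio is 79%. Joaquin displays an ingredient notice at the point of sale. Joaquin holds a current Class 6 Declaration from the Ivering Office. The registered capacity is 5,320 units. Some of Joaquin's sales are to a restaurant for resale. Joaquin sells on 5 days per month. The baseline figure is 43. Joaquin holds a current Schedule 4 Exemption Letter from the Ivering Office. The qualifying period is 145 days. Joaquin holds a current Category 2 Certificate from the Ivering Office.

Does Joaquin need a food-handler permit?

Exception (a) fails — items are sold unlabelled.
All of (b)'s requirements are met (aggregate throughput is 6,960 units, less than the 7,300 units limit; the reportable unit count is 11, below the 12 limit; the number of selling days per month is 5, less than the 6 limit). As to paragraphs (f)–(l): (f) would limit (b) — some sales are to a restaurant for resale — but (g) sets (f) aside: (g) operates — a current Annual Notice is held. (h) would limit (g) — the qualifying period is 145 days, less than the 155 days limit — but (i) sets (h) aside: (i) is triggered — the reference index is 317, meeting the 256 threshold. (j) would limit (i) — a current Standing Registration is held — but (k) sets (j) aside: (k) operates against (j): a current Category 2 Certificate is held. (l), which would lift (k), is inapplicable — the bottled sauces contain no meat or seafood. So (b) applies.
Exception (c) requires that the baseline figure is less than 38; but the baseline figure is 43, not less than 38, so (c) is unavailable.
Exception (d) fails — the Cottage Food Declaration was withdrawn.
Exception (e): an ingredient notice is displayed; assessed value is $239,000, meeting the $221,500 threshold; a current Schedule A Clearance is held — every condition holds. But: (n) operates against (e): a current Schedule 4 Exemption Letter is held. (o), which would lift (n), does not operate here — the registered capacity is 5,320 units, not under 4,890 units. So (e) is unavailable.

No — exception (b) applies; Joaquin is not required to hold a food-handler permit.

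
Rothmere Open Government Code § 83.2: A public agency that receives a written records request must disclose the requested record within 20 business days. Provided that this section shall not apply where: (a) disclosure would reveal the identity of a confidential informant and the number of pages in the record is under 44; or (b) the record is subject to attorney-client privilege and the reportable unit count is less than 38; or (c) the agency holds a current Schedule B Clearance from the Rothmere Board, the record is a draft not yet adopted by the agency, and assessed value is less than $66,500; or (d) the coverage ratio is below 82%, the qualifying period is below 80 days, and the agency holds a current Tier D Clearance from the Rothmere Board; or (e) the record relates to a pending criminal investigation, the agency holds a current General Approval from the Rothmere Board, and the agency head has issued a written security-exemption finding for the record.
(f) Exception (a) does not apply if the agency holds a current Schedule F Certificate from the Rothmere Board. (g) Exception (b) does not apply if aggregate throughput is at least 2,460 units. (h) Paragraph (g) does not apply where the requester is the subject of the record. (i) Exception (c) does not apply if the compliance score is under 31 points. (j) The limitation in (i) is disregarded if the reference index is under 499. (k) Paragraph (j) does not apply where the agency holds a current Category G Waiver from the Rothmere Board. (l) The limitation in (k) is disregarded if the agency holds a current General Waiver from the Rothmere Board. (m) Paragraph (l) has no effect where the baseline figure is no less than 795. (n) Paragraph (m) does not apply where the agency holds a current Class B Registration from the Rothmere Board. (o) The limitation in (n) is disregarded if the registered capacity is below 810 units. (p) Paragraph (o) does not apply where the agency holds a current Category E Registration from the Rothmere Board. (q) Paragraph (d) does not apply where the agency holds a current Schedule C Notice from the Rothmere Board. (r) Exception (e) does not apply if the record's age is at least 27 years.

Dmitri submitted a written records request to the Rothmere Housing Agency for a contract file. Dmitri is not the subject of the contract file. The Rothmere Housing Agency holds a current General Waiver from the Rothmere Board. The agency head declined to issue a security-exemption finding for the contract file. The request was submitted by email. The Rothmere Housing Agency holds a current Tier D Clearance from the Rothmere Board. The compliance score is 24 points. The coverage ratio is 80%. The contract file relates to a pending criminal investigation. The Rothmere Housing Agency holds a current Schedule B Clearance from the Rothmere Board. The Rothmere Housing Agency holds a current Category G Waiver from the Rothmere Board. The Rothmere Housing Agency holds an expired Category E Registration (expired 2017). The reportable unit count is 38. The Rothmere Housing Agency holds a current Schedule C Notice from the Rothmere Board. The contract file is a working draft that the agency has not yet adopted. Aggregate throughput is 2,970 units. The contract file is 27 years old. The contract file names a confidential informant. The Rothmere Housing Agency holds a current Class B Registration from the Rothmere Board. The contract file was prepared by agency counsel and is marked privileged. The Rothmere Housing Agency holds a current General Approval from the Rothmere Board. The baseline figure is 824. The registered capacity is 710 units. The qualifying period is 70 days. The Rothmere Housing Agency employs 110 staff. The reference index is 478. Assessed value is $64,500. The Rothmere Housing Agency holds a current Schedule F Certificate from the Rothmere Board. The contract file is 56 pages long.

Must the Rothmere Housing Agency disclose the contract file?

Exception (a) does not apply: the number of pages in the record is 56, not under 44.
Exception (b) requires that the reportable unit count is less than 38; but the reportable unit count is 38, not less than 38, so (b) is unavailable.
All of (c)'s requirements are met (a current Schedule B Clearance is held; the contract file is an unadopted draft; assessed value is $64,500, less than the $66,500 limit). Turning to paragraphs (i)–(p): (i) operates — the compliance score is 24 points, under the 31 points limit. (j) would limit (i) — the reference index is 478, under the 499 limit — but (k) sets (j) aside: (k) operates — a current Category G Waiver is held. (l) would limit (k) — a current General Waiver is held — but (m) sets (l) aside: (m) is engaged — the baseline figure is 824, meeting the 795 threshold. (n) is engaged (a current Class B Registration is held), but is set aside by (o): (o) applies — the registered capacity is 710 units, below the 810 units limit. (p) is not engaged (the Category E Registration is not current), so (o) stands. (c) is therefore removed.
Exception (d): the coverage ratio is 80%, below the 82% limit; the qualifying period is 70 days, below the 80 days limit; a current Tier D Clearance is held — every condition holds. But applying paragraph (q): (q) operates against (d): a current Schedule C Notice is held. So (d) is unavailable.
Exception (e) fails — the agency head declined to issue a security-exemption finding.
No exception is made out. the Rothmere Housing Agency falls within the general rule.

Yes — the Rothmere Housing Agency must disclose the contract file.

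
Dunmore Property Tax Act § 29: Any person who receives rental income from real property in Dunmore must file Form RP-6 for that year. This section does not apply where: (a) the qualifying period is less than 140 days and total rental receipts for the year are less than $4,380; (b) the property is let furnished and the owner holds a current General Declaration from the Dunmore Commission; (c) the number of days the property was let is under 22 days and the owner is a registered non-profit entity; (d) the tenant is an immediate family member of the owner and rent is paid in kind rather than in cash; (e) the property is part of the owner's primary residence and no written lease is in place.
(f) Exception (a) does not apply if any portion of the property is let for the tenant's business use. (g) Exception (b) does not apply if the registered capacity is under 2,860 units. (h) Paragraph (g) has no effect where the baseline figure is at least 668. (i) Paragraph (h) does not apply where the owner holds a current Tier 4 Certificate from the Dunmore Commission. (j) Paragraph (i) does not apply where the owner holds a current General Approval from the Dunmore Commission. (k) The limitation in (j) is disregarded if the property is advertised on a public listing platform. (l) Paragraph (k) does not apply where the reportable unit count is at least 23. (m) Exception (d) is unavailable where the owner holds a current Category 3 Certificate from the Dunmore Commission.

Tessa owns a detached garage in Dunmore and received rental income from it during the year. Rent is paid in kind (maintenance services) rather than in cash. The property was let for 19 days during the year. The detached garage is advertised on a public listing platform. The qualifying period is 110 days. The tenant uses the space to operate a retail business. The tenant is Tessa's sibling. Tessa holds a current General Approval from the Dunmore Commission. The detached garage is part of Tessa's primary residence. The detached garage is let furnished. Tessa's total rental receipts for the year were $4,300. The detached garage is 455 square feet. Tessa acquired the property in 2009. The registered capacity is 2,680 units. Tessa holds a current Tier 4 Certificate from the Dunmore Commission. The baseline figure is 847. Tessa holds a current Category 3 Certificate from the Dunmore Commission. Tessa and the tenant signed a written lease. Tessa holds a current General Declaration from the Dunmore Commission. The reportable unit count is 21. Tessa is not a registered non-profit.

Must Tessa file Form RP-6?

Yes — Tessa must file Form RP-6.

Exception (a): the qualifying period is 110 days, less than the 140 days limit; total rental receipts for the year are $4,300, less than the $4,380 limit — every condition holds. But: (f) operates against (a): the space is let for business use. Exception (a) does not apply.
All of (b)'s requirements are met (the property is let furnished; a current General Declaration is held). But: (g) operates against (b): the registered capacity is 2,680 units, under the 2,860 units limit. (h) is triggered (the baseline figure is 847, meeting the 668 threshold), but is overridden by (i): (i) is engaged — a current Tier 4 Certificate is held. (j) would limit (i) — a current General Approval is held — but (k) sets (j) aside: (k) operates against (j): the property is publicly advertised. (l) is inapplicable (the reportable unit count is 21, short of 23), so (k) stands. (b) is therefore removed.
Exception (c) fails — Tessa is not a registered non-profit.
Exception (d)'s conditions are all satisfied: the tenant is an immediate family member; rent is paid in kind. But applying paragraph (m): (m) operates against (d): a current Category 3 Certificate is held. Exception (d) does not apply.
Exception (e) requires that no written lease is in place; but a written lease is in place, so (e) is unavailable.
Every exception is unavailable, so the rule governs.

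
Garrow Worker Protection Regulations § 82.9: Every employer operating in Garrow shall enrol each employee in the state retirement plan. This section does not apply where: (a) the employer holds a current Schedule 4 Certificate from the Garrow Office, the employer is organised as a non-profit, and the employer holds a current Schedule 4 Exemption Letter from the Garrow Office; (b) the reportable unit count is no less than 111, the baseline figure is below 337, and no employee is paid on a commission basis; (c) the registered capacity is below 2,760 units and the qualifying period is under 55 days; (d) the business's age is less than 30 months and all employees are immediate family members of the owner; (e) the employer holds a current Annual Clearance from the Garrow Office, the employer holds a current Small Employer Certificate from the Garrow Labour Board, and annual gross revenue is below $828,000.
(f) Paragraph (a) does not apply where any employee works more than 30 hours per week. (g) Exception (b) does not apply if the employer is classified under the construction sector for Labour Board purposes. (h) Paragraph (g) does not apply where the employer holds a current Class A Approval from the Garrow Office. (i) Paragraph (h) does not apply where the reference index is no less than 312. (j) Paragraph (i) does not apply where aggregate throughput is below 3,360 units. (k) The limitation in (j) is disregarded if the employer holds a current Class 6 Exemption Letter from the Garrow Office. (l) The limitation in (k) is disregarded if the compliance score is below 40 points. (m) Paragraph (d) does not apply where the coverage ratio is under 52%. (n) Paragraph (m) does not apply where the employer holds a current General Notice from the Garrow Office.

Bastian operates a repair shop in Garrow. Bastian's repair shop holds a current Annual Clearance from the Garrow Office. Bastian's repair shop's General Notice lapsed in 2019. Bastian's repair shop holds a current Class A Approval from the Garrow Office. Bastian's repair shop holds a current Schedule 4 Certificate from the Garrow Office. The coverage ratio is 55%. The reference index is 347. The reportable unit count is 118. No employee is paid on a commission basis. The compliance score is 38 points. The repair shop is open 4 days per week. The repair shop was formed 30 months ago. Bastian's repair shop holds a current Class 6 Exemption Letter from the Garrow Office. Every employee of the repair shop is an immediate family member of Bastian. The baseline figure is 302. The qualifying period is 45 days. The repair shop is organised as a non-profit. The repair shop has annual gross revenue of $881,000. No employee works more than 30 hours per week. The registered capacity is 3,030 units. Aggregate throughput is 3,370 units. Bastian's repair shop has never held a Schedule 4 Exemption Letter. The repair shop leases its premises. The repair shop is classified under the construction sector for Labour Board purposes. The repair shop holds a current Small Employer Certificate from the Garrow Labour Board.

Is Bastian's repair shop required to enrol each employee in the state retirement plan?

Exception (a) does not apply: the Schedule 4 Exemption Letter is not current.
Exception (b)'s conditions are all satisfied: the reportable unit count is 118, meeting the 111 threshold; the baseline figure is 302, below the 337 limit; no employee is paid on commission. However, paragraphs (g)–(l) must be considered: (g) applies — the repair shop is classified under the construction sector. (h) would limit (g) — a current Class A Approval is held — but (i) sets (h) aside: (i) operates against (h): the reference index is 347, meeting the 312 threshold. (j), which would lift (i), does not operate here — aggregate throughput is 3,370 units, not below 3,360 units. So (b) is unavailable.
Exception (c) fails — the registered capacity is 3,030 units, not below 2,760 units.
Exception (d) does not apply: the business's age is 30 months, not less than 30 months.
Exception (e) fails — annual gross revenue is $881,000, not below $828,000.
No exception is made out. Bastian's repair shop falls within the general rule.

Yes — Bastian's repair shop must enrol each employee in the state retirement plan.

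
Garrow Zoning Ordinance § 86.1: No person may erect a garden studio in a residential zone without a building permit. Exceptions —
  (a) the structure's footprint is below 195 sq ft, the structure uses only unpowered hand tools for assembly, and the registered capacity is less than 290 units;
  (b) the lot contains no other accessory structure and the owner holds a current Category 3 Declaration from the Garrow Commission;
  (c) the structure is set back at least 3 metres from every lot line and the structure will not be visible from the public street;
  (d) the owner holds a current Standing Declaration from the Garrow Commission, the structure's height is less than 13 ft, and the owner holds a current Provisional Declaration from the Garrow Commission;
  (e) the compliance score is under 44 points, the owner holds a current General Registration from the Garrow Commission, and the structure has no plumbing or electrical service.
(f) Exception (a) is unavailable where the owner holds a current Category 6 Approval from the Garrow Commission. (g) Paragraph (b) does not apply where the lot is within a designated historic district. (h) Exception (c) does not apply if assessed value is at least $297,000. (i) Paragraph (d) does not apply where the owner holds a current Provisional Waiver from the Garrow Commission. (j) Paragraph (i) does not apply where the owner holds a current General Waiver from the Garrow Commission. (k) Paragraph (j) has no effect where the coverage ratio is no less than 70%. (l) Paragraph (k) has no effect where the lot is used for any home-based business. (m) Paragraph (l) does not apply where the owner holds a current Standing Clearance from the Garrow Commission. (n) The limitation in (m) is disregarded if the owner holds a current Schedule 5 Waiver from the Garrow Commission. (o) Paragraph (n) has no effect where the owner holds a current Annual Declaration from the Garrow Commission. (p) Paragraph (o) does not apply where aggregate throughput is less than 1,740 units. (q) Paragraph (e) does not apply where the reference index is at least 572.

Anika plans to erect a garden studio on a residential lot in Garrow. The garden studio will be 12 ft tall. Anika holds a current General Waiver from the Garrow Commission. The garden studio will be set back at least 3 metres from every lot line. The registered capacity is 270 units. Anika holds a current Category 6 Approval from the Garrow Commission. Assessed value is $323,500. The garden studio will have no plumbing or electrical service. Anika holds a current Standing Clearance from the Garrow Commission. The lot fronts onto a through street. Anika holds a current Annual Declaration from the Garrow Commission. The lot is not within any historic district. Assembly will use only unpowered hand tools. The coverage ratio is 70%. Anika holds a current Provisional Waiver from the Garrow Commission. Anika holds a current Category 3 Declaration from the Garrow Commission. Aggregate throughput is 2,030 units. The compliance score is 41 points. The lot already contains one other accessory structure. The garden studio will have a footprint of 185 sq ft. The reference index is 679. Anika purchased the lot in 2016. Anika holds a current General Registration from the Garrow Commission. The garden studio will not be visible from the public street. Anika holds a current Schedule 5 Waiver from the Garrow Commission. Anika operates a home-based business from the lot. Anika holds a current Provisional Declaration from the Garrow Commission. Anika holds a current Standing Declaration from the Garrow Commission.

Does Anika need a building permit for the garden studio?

Exception (a)'s conditions are all satisfied: the structure's footprint is 185 sq ft, below the 195 sq ft limit; assembly uses only hand tools; the registered capacity is 270 units, less than the 290 units limit. But applying paragraph (f): (f) operates against (a): a current Category 6 Approval is held. So (a) is unavailable.
Exception (b) does not apply: the lot already has another accessory structure.
Exception (c): the setback is at least 3 m on every side; the structure will not be visible from the street — every condition holds. But: (h) is engaged — assessed value is $323,500, meeting the $297,000 threshold. (c) is therefore removed.
Exception (d): a current Standing Declaration is held; the structure's height is 12 ft, less than the 13 ft limit; a current Provisional Declaration is held — every condition holds. But: (i) applies — a current Provisional Waiver is held. (j) operates (a current General Waiver is held), but yields to (k): (k) operates against (j): the coverage ratio is 70%, meeting the 70% threshold. (l) would limit (k) — a home-based business operates on the lot — but (m) sets (l) aside: (m) operates against (l): a current Standing Clearance is held. (n) would limit (m) — a current Schedule 5 Waiver is held — but (o) sets (n) aside: (o) operates — a current Annual Declaration is held. (p) does not operate here (aggregate throughput is 2,030 units, not less than 1,740 units), so (o) stands. So (d) is unavailable.
Exception (e): the compliance score is 41 points, under the 44 points limit; a current General Registration is held; there is no plumbing or electrical service — every condition holds. But applying paragraph (q): (q) is engaged — the reference index is 679, meeting the 572 threshold. So (e) is unavailable.
No exception displaces § 86.1.

Yes — Anika must obtain a building permit.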